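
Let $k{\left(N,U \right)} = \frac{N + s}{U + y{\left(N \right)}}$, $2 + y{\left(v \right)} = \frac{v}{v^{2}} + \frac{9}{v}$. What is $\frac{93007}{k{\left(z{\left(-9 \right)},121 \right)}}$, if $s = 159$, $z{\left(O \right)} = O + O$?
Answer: $\frac{99145462}{1269} \approx 78129.0$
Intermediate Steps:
$z{\left(O \right)} = 2 O$
$y{\left(v \right)} = -2 + \frac{10}{v}$ ($y{\left(v \right)} = -2 + \left(\frac{v}{v^{2}} + \frac{9}{v}\right) = -2 + \left(\frac{1}{v} + \frac{9}{v}\right) = -2 + \frac{10}{v}$)
$k{\left(N,U \right)} = \frac{159 + N}{-2 + U + \frac{10}{N}}$ ($k{\left(N,U \right)} = \frac{N + 159}{U - \left(2 - \frac{10}{N}\right)} = \frac{159 + N}{-2 + U + \frac{10}{N}}$)
$\frac{93007}{k{\left(z{\left(-9 \right)},121 \right)}} = \frac{93007}{2 \left(-9\right) \frac{1}{10 + 2 \left(-9\right) \left(-2 + 121\right)} \left(159 + 2 \left(-9\right)\right)} = \frac{93007}{\left(-18\right) \frac{1}{10 - 2142} \left(159 - 18\right)} = \frac{93007}{\left(-18\right) \frac{1}{10 - 2142} \cdot 141} = \frac{93007}{\left(-18\right) \frac{1}{-2132} \cdot 141} = \frac{93007}{\left(-18\right) \left(- \frac{1}{2132}\right) 141} = \frac{93007}{\frac{1269}{1066}} = 93007 \cdot \frac{1066}{1269} = \frac{99145462}{1269}$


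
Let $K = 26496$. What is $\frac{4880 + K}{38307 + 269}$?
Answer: $\frac{1961}{2411} \approx 0.81336$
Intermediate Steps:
$\frac{4880 + K}{38307 + 269} = \frac{4880 + 26496}{38307 + 269} = \frac{31376}{38576} = 31376 \cdot \frac{1}{38576} = \frac{1961}{2411}$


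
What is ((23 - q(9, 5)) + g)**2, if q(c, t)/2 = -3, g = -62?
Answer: 1089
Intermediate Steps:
q(c, t) = -6 (q(c, t) = 2*(-3) = -6)
((23 - q(9, 5)) + g)**2 = ((23 - 1*(-6)) - 62)**2 = ((23 + 6) - 62)**2 = (29 - 62)**2 = (-33)**2 = 1089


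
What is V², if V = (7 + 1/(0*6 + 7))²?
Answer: 6250000/2401 ≈ 2603.1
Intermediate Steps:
V = 2500/49 (V = (7 + 1/(0 + 7))² = (7 + 1/7)² = (7 + ⅐)² = (50/7)² = 2500/49 ≈ 51.020)
V² = (2500/49)² = 6250000/2401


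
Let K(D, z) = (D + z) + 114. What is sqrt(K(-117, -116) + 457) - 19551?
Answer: -19551 + 13*sqrt(2) ≈ -19533.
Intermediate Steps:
K(D, z) = 114 + D + z
sqrt(K(-117, -116) + 457) - 19551 = sqrt((114 - 117 - 116) + 457) - 19551 = sqrt(-119 + 457) - 19551 = sqrt(338) - 19551 = 13*sqrt(2) - 19551 = -19551 + 13*sqrt(2)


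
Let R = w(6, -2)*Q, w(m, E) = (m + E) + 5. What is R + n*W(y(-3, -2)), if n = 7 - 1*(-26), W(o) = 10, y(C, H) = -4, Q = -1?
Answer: 321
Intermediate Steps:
w(m, E) = 5 + E + m (w(m, E) = (E + m) + 5 = 5 + E + m)
R = -9 (R = (5 - 2 + 6)*(-1) = 9*(-1) = -9)
n = 33 (n = 7 + 26 = 33)
R + n*W(y(-3, -2)) = -9 + 33*10 = -9 + 330 = 321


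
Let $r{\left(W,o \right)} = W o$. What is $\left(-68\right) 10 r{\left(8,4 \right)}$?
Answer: $-21760$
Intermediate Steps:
$\left(-68\right) 10 r{\left(8,4 \right)} = \left(-68\right) 10 \cdot 8 \cdot 4 = \left(-680\right) 32 = -21760$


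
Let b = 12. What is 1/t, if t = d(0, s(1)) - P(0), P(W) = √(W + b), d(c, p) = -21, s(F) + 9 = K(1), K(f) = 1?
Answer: -7/143 + 2*√3/429 ≈ -0.040876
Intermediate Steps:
s(F) = -8 (s(F) = -9 + 1 = -8)
P(W) = √(12 + W) (P(W) = √(W + 12) = √(12 + W))
t = -21 - 2*√3 (t = -21 - √(12 + 0) = -21 - √12 = -21 - 2*√3 ≈ -24.464)
1/t = 1/(-21 - 2*√3)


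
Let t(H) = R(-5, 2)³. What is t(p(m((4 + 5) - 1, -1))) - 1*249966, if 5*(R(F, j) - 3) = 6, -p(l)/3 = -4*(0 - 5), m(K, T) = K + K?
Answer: -31236489/125 ≈ -2.4989e+5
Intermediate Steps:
m(K, T) = 2*K
p(l) = -60 (p(l) = -(-12)*(0 - 5) = -(-12)*(-5) = -3*20 = -60)
R(F, j) = 21/5 (R(F, j) = 3 + (⅕)*6 = 3 + 6/5 = 21/5)
t(H) = 9261/125 (t(H) = (21/5)³ = 9261/125)
t(p(m((4 + 5) - 1, -1))) - 1*249966 = 9261/125 - 1*249966 = 9261/125 - 249966 = -31236489/125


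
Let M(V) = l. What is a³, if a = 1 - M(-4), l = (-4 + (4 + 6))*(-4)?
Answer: 15625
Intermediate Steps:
l = -24 (l = (-4 + 10)*(-4) = 6*(-4) = -24)
M(V) = -24
a = 25 (a = 1 - 1*(-24) = 1 + 24 = 25)
a³ = 25³ = 15625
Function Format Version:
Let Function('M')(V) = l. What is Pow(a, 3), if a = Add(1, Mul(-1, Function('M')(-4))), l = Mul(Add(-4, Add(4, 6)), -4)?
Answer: 15625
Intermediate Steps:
l = -24 (l = Mul(Add(-4, 10), -4) = Mul(6, -4) = -24)
Function('M')(V) = -24
a = 25 (a = Add(1, Mul(-1, -24)) = Add(1, 24) = 25)
Pow(a, 3) = Pow(25, 3) = 15625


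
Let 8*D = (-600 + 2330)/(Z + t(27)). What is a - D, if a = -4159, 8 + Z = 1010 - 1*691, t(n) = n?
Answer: -5623833/1352 ≈ -4159.6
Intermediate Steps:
Z = 311 (Z = -8 + (1010 - 1*691) = -8 + (1010 - 691) = -8 + 319 = 311)
D = 865/1352 (D = ((-600 + 2330)/(311 + 27))/8 = (1730/338)/8 = (1730*(1/338))/8 = (1/8)*(865/169) = 865/1352 ≈ 0.63979)
a - D = -4159 - 1*865/1352 = -4159 - 865/1352 = -5623833/1352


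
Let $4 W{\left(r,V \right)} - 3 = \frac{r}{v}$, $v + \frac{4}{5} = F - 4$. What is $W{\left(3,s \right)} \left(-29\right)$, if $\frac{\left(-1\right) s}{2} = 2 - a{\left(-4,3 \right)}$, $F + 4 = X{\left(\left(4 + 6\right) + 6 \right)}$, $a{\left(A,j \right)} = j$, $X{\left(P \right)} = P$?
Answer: $- \frac{1189}{48} \approx -24.771$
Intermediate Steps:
$F = 12$ ($F = -4 + \left(\left(4 + 6\right) + 6\right) = -4 + \left(10 + 6\right) = -4 + 16 = 12$)
$s = 2$ ($s = - 2 \left(2 - 3\right) = \left(-2\right) \left(-1\right) = 2$)
$v = \frac{36}{5}$ ($v = - \frac{4}{5} + \left(12 - 4\right) = - \frac{4}{5} + 8 = \frac{36}{5} \approx 7.2$)
$W{\left(r,V \right)} = \frac{3}{4} + \frac{5 r}{144}$ ($W{\left(r,V \right)} = \frac{3}{4} + \frac{r \frac{1}{\frac{36}{5}}}{4} = \frac{3}{4} + \frac{r \frac{5}{36}}{4} = \frac{3}{4} + \frac{\frac{5}{36} r}{4} = \frac{3}{4} + \frac{5 r}{144}$)
$W{\left(3,s \right)} \left(-29\right) = \left(\frac{3}{4} + \frac{5}{144} \cdot 3\right) \left(-29\right) = \left(\frac{3}{4} + \frac{5}{48}\right) \left(-29\right) = \frac{41}{48} \left(-29\right) = - \frac{1189}{48}$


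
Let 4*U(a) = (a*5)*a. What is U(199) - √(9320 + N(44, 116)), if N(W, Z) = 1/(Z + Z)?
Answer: 198005/4 - 3*√13934442/116 ≈ 49405.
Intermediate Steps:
N(W, Z) = 1/(2*Z)
U(a) = 5*a²/4 (U(a) = ((a*5)*a)/4 = ((5*a)*a)/4 = (5*a²)/4 = 5*a²/4)
U(199) - √(9320 + N(44, 116)) = (5/4)*199² - √(9320 + (½)/116) = (5/4)*39601 - √(9320 + (½)*(1/116)) = 198005/4 - √(9320 + 1/232) = 198005/4 - √(2162241/232) = 198005/4 - 3*√13934442/116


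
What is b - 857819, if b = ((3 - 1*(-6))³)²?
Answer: -326378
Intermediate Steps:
b = 531441 (b = ((3 + 6)³)² = (9³)² = 729² = 531441)
b - 857819 = 531441 - 857819 = -326378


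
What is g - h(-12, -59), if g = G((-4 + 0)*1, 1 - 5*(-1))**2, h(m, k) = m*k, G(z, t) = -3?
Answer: -699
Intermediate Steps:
h(m, k) = k*m
g = 9 (g = (-3)**2 = 9)
g - h(-12, -59) = 9 - (-59)*(-12) = 9 - 1*708 = 9 - 708 = -699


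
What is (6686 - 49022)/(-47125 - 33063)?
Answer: 10584/20047 ≈ 0.52796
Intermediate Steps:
(6686 - 49022)/(-47125 - 33063) = -42336/(-80188) = -42336*(-1/80188) = 10584/20047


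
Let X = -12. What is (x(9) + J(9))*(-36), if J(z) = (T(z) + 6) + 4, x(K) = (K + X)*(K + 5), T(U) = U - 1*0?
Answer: 828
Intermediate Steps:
T(U) = U (T(U) = U + 0 = U)
x(K) = (-12 + K)*(5 + K) (x(K) = (K - 12)*(K + 5) = (-12 + K)*(5 + K))
J(z) = 10 + z (J(z) = (z + 6) + 4 = (6 + z) + 4 = 10 + z)
(x(9) + J(9))*(-36) = ((-60 + 9**2 - 7*9) + (10 + 9))*(-36) = ((-60 + 81 - 63) + 19)*(-36) = (-42 + 19)*(-36) = -23*(-36) = 828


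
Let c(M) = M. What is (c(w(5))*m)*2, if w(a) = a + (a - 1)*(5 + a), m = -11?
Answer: -990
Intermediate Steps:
w(a) = a + (-1 + a)*(5 + a)
(c(w(5))*m)*2 = ((-5 + 5**2 + 5*5)*(-11))*2 = ((-5 + 25 + 25)*(-11))*2 = (45*(-11))*2 = -495*2 = -990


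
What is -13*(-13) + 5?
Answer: 174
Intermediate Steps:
-13*(-13) + 5 = 169 + 5 = 174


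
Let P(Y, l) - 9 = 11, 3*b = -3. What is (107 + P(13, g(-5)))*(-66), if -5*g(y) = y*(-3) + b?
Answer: -8382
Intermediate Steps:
b = -1 (b = (1/3)*(-3) = -1)
g(y) = 1/5 + 3*y/5 (g(y) = -(y*(-3) - 1)/5 = -(-3*y - 1)/5 = -(-1 - 3*y)/5 = 1/5 + 3*y/5)
P(Y, l) = 20 (P(Y, l) = 9 + 11 = 20)
(107 + P(13, g(-5)))*(-66) = (107 + 20)*(-66) = 127*(-66) = -8382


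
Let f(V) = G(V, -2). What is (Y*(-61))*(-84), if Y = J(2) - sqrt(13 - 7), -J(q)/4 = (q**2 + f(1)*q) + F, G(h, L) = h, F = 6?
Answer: -245952 - 5124*sqrt(6) ≈ -2.5850e+5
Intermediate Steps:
f(V) = V
J(q) = -24 - 4*q - 4*q**2 (J(q) = -4*((q**2 + 1*q) + 6) = -4*((q**2 + q) + 6) = -4*((q + q**2) + 6) = -4*(6 + q + q**2) = -24 - 4*q - 4*q**2)
Y = -48 - sqrt(6) (Y = (-24 - 4*2 - 4*2**2) - sqrt(13 - 7) = (-24 - 8 - 4*4) - sqrt(6) = (-24 - 8 - 16) - sqrt(6) = -48 - sqrt(6) ≈ -50.449)
(Y*(-61))*(-84) = ((-48 - sqrt(6))*(-61))*(-84) = (2928 + 61*sqrt(6))*(-84) = -245952 - 5124*sqrt(6)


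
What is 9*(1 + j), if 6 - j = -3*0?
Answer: 63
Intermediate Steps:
j = 6 (j = 6 - (-3)*0 = 6 - 1*0 = 6 + 0 = 6)
9*(1 + j) = 9*(1 + 6) = 9*7 = 63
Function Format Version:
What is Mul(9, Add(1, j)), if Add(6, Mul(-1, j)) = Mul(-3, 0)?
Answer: 63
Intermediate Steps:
j = 6 (j = Add(6, Mul(-1, Mul(-3, 0))) = Add(6, Mul(-1, 0)) = Add(6, 0) = 6)
Mul(9, Add(1, j)) = Mul(9, Add(1, 6)) = Mul(9, 7) = 63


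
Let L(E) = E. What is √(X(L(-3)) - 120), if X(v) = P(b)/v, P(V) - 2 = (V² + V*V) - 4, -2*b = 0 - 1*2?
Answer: 2*I*√30 ≈ 10.954*I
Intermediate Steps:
b = 1 (b = -(0 - 1*2)/2 = -(0 - 2)/2 = -½*(-2) = 1)
P(V) = -2 + 2*V² (P(V) = 2 + ((V² + V*V) - 4) = 2 + ((V² + V²) - 4) = 2 + (2*V² - 4) = 2 + (-4 + 2*V²) = -2 + 2*V²)
X(v) = 0 (X(v) = (-2 + 2*1²)/v = (-2 + 2*1)/v = (-2 + 2)/v = 0/v = 0)
√(X(L(-3)) - 120) = √(0 - 120) = √(-120) = 2*I*√30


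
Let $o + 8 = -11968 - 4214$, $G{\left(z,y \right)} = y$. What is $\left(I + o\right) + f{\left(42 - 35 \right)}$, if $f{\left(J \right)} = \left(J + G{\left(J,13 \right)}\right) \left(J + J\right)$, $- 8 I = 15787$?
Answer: $- \frac{143067}{8} \approx -17883.0$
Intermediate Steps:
$I = - \frac{15787}{8}$ ($I = \left(- \frac{1}{8}\right) 15787 = - \frac{15787}{8} \approx -1973.4$)
$o = -16190$ ($o = -8 - 16182 = -16190$)
$f{\left(J \right)} = 2 J \left(13 + J\right)$ ($f{\left(J \right)} = \left(J + 13\right) \left(J + J\right) = \left(13 + J\right) 2 J = 2 J \left(13 + J\right)$)
$\left(I + o\right) + f{\left(42 - 35 \right)} = \left(- \frac{15787}{8} - 16190\right) + 2 \left(42 - 35\right) \left(13 + \left(42 - 35\right)\right) = - \frac{145307}{8} + 2 \cdot 7 \left(13 + 7\right) = - \frac{145307}{8} + 2 \cdot 7 \cdot 20 = - \frac{145307}{8} + 280 = - \frac{143067}{8}$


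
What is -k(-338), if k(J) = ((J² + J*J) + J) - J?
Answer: -228488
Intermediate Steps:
k(J) = 2*J² (k(J) = ((J² + J²) + J) - J = (2*J² + J) - J = (J + 2*J²) - J = 2*J²)
-k(-338) = -2*(-338)² = -2*114244 = -1*228488 = -228488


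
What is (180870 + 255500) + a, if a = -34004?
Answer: 402366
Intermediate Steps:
(180870 + 255500) + a = (180870 + 255500) - 34004 = 436370 - 34004 = 402366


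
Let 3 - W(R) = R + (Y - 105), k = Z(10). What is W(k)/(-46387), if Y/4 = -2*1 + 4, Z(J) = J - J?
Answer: -100/46387 ≈ -0.0021558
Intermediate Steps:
Z(J) = 0
k = 0
Y = 8 (Y = 4*(-2*1 + 4) = 4*(-2 + 4) = 4*2 = 8)
W(R) = 100 - R (W(R) = 3 - (R + (8 - 105)) = 3 - (R - 97) = 3 - (-97 + R) = 3 + (97 - R) = 100 - R)
W(k)/(-46387) = (100 - 1*0)/(-46387) = (100 + 0)*(-1/46387) = 100*(-1/46387) = -100/46387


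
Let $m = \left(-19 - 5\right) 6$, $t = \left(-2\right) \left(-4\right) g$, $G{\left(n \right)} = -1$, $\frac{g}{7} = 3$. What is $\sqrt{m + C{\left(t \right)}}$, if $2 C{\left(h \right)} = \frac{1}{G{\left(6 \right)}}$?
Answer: $\frac{17 i \sqrt{2}}{2} \approx 12.021 i$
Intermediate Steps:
$g = 21$ ($g = 7 \cdot 3 = 21$)
$t = 168$ ($t = \left(-2\right) \left(-4\right) 21 = 8 \cdot 21 = 168$)
$C{\left(h \right)} = - \frac{1}{2}$ ($C{\left(h \right)} = \frac{1}{2 \left(-1\right)} = \frac{1}{2} \left(-1\right) = - \frac{1}{2}$)
$m = -144$ ($m = \left(-24\right) 6 = -144$)
$\sqrt{m + C{\left(t \right)}} = \sqrt{-144 - \frac{1}{2}} = \sqrt{- \frac{289}{2}} = \frac{17 i \sqrt{2}}{2}$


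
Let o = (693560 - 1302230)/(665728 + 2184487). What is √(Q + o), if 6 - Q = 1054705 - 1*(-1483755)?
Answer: 2*I*√206217053425574002/570043 ≈ 1593.3*I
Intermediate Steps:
Q = -2538454 (Q = 6 - (1054705 - 1*(-1483755)) = 6 - (1054705 + 1483755) = 6 - 1*2538460 = 6 - 2538460 = -2538454)
o = -121734/570043 (o = -608670/2850215 = -608670*1/2850215 = -121734/570043 ≈ -0.21355)
√(Q + o) = √(-2538454 - 121734/570043) = √(-1447028055256/570043) = 2*I*√206217053425574002/570043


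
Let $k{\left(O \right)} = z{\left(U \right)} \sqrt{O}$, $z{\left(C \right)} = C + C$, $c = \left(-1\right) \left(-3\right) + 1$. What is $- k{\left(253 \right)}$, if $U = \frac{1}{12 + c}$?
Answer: $- \frac{\sqrt{253}}{8} \approx -1.9882$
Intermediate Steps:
$c = 4$ ($c = 3 + 1 = 4$)
$U = \frac{1}{16}$ ($U = \frac{1}{12 + 4} = \frac{1}{16} \approx 0.0625$)
$z{\left(C \right)} = 2 C$
$k{\left(O \right)} = \frac{\sqrt{O}}{8}$ ($k{\left(O \right)} = 2 \cdot \frac{1}{16} \sqrt{O} = \frac{\sqrt{O}}{8}$)
$- k{\left(253 \right)} = - \frac{\sqrt{253}}{8}$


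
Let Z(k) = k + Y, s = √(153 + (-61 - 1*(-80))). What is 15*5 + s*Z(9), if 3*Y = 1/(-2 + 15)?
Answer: 75 + 704*√43/39 ≈ 193.37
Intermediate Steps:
s = 2*√43 (s = √(153 + (-61 + 80)) = √(153 + 19) = √172 = 2*√43 ≈ 13.115)
Y = 1/39 (Y = 1/(3*(-2 + 15)) = (⅓)/13 = (⅓)*(1/13) = 1/39 ≈ 0.025641)
Z(k) = 1/39 + k (Z(k) = k + 1/39 = 1/39 + k)
15*5 + s*Z(9) = 15*5 + (2*√43)*(1/39 + 9) = 75 + (2*√43)*(352/39) = 75 + 704*√43/39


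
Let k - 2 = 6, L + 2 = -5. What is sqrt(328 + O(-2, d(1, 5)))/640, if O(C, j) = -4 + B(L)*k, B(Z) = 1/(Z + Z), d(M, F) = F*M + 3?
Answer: sqrt(3962)/2240 ≈ 0.028100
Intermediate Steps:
d(M, F) = 3 + F*M
L = -7 (L = -2 - 5 = -7)
B(Z) = 1/(2*Z)
k = 8 (k = 2 + 6 = 8)
O(C, j) = -32/7 (O(C, j) = -4 + ((1/2)/(-7))*8 = -4 + ((1/2)*(-1/7))*8 = -4 - 1/14*8 = -4 - 4/7 = -32/7)
sqrt(328 + O(-2, d(1, 5)))/640 = sqrt(328 - 32/7)/640 = sqrt(2264/7)*(1/640) = (2*sqrt(3962)/7)*(1/640) = sqrt(3962)/2240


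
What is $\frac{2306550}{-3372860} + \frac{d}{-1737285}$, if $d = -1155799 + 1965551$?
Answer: $- \frac{673831484747}{585961908510} \approx -1.15$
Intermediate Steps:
$d = 809752$
$\frac{2306550}{-3372860} + \frac{d}{-1737285} = \frac{2306550}{-3372860} + \frac{809752}{-1737285} = 2306550 \left(- \frac{1}{3372860}\right) + 809752 \left(- \frac{1}{1737285}\right) = - \frac{230655}{337286} - \frac{809752}{1737285} = - \frac{673831484747}{585961908510}$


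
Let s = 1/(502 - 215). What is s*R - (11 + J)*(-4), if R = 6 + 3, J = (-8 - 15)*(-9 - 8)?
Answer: 461505/287 ≈ 1608.0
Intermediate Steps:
J = 391 (J = -23*(-17) = 391)
s = 1/287 ≈ 0.0034843
R = 9
s*R - (11 + J)*(-4) = (1/287)*9 - (11 + 391)*(-4) = 9/287 - 402*(-4) = 9/287 - 1*(-1608) = 9/287 + 1608 = 461505/287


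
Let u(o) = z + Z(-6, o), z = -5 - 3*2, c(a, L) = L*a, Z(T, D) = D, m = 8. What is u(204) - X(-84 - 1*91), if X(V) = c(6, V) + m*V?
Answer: 2643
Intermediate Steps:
z = -11 (z = -5 - 6 = -11)
X(V) = 14*V (X(V) = V*6 + 8*V = 6*V + 8*V = 14*V)
u(o) = -11 + o
u(204) - X(-84 - 1*91) = (-11 + 204) - 14*(-84 - 1*91) = 193 - 14*(-84 - 91) = 193 - 14*(-175) = 193 - 1*(-2450) = 193 + 2450 = 2643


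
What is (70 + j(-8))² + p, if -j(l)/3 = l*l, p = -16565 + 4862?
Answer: 3181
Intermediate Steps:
p = -11703
j(l) = -3*l² (j(l) = -3*l*l = -3*l²)
(70 + j(-8))² + p = (70 - 3*(-8)²)² - 11703 = (70 - 3*64)² - 11703 = (70 - 192)² - 11703 = (-122)² - 11703 = 14884 - 11703 = 3181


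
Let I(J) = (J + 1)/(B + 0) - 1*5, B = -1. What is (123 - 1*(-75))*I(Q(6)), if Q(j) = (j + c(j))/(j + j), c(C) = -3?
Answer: -2475/2 ≈ -1237.5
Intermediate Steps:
Q(j) = (-3 + j)/(2*j) (Q(j) = (j - 3)/(j + j) = (-3 + j)/((2*j)) = (-3 + j)*(1/(2*j)) = (-3 + j)/(2*j))
I(J) = -6 - J (I(J) = (J + 1)/(-1 + 0) - 1*5 = (1 + J)/(-1) - 5 = (1 + J)*(-1) - 5 = (-1 - J) - 5 = -6 - J)
(123 - 1*(-75))*I(Q(6)) = (123 - 1*(-75))*(-6 - (-3 + 6)/(2*6)) = (123 + 75)*(-6 - 3/(2*6)) = 198*(-6 - 1*¼) = 198*(-6 - ¼) = 198*(-25/4) = -2475/2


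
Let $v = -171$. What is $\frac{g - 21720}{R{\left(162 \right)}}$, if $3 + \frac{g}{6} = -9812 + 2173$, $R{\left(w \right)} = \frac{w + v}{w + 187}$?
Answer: $2620292$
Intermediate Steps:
$R{\left(w \right)} = \frac{-171 + w}{187 + w}$ ($R{\left(w \right)} = \frac{w - 171}{w + 187} = \frac{-171 + w}{187 + w}$)
$g = -45852$ ($g = -18 + 6 \left(-9812 + 2173\right) = -18 + 6 \left(-7639\right) = -18 - 45834 = -45852$)
$\frac{g - 21720}{R{\left(162 \right)}} = \frac{-45852 - 21720}{\frac{1}{187 + 162} \left(-171 + 162\right)} = - \frac{67572}{\frac{1}{349} \left(-9\right)} = - \frac{67572}{- \frac{9}{349}} = \left(-67572\right) \left(- \frac{349}{9}\right) = 2620292$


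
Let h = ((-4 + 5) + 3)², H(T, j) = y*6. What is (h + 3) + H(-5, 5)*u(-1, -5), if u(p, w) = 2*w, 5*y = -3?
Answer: 55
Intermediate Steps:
y = -⅗ (y = (⅕)*(-3) = -⅗ ≈ -0.60000)
H(T, j) = -18/5 (H(T, j) = -⅗*6 = -18/5)
h = 16 (h = (1 + 3)² = 4² = 16)
(h + 3) + H(-5, 5)*u(-1, -5) = (16 + 3) - 36*(-5)/5 = 19 - 18/5*(-10) = 19 + 36 = 55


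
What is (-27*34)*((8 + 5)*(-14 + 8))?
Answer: 71604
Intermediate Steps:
(-27*34)*((8 + 5)*(-14 + 8)) = -11934*(-6) = -918*(-78) = 71604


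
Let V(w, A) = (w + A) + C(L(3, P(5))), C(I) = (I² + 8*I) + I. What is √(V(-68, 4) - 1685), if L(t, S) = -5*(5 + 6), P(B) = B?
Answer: √781 ≈ 27.946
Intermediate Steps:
L(t, S) = -55 (L(t, S) = -5*11 = -55)
C(I) = I² + 9*I
V(w, A) = 2530 + A + w (V(w, A) = (w + A) - 55*(9 - 55) = (A + w) - 55*(-46) = (A + w) + 2530 = 2530 + A + w)
√(V(-68, 4) - 1685) = √((2530 + 4 - 68) - 1685) = √(2466 - 1685) = √781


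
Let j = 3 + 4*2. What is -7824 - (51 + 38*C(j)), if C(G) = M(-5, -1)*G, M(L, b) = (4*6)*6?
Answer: -68067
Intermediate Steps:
M(L, b) = 144 (M(L, b) = 24*6 = 144)
j = 11 (j = 3 + 8 = 11)
C(G) = 144*G
-7824 - (51 + 38*C(j)) = -7824 - (51 + 38*(144*11)) = -7824 - (51 + 38*1584) = -7824 - (51 + 60192) = -7824 - 1*60243 = -7824 - 60243 = -68067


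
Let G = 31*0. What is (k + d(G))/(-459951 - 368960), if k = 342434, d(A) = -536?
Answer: -341898/828911 ≈ -0.41247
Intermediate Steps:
G = 0
(k + d(G))/(-459951 - 368960) = (342434 - 536)/(-459951 - 368960) = 341898/(-828911) = 341898*(-1/828911) = -341898/828911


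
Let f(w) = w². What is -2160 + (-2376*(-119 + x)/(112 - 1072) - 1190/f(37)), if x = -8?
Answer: -135541637/54760 ≈ -2475.2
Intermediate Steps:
-2160 + (-2376*(-119 + x)/(112 - 1072) - 1190/f(37)) = -2160 + (-2376*(-119 - 8)/(112 - 1072) - 1190/(37²)) = -2160 + (-2376/((-960/(-127))) - 1190/1369) = -2160 + (-2376/((-960*(-1/127))) - 1190*1/1369) = -2160 + (-2376/960/127 - 1190/1369) = -2160 + (-2376*127/960 - 1190/1369) = -2160 + (-12573/40 - 1190/1369) = -2160 - 17260037/54760 = -135541637/54760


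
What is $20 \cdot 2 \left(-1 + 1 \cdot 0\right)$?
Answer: $-40$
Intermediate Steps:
$20 \cdot 2 \left(-1 + 1 \cdot 0\right) = 40 \left(-1 + 0\right) = 40 \left(-1\right) = -40$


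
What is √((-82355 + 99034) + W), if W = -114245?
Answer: I*√97566 ≈ 312.36*I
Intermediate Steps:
√((-82355 + 99034) + W) = √((-82355 + 99034) - 114245) = √(16679 - 114245) = √(-97566) = I*√97566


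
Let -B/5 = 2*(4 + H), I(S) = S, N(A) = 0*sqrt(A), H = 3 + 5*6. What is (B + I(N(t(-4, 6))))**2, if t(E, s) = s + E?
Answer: 136900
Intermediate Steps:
t(E, s) = E + s
H = 33 (H = 3 + 30 = 33)
N(A) = 0
B = -370 (B = -10*(4 + 33) = -10*37 = -5*74 = -370)
(B + I(N(t(-4, 6))))**2 = (-370 + 0)**2 = (-370)**2 = 136900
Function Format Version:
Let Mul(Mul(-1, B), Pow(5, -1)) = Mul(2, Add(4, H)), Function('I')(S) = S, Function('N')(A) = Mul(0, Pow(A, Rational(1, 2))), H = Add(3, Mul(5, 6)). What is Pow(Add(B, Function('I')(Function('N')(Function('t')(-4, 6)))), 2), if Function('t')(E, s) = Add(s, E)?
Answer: 136900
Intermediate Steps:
Function('t')(E, s) = Add(E, s)
H = 33 (H = Add(3, 30) = 33)
Function('N')(A) = 0
B = -370 (B = Mul(-5, Mul(2, Add(4, 33))) = Mul(-5, Mul(2, 37)) = Mul(-5, 74) = -370)
Pow(Add(B, Function('I')(Function('N')(Function('t')(-4, 6)))), 2) = Pow(Add(-370, 0), 2) = Pow(-370, 2) = 136900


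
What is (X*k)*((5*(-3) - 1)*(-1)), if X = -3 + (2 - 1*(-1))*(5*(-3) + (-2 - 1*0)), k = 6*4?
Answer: -20736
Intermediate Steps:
k = 24
X = -54 (X = -3 + (2 + 1)*(-15 + (-2 + 0)) = -3 + 3*(-15 - 2) = -3 + 3*(-17) = -3 - 51 = -54)
(X*k)*((5*(-3) - 1)*(-1)) = (-54*24)*((5*(-3) - 1)*(-1)) = -1296*(-15 - 1)*(-1) = -(-20736)*(-1) = -1296*16 = -20736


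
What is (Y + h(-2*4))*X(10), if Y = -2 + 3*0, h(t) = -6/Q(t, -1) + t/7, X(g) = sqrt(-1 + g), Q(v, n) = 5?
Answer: -456/35 ≈ -13.029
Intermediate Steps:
h(t) = -6/5 + t/7
Y = -2 (Y = -2 + 0 = -2)
(Y + h(-2*4))*X(10) = (-2 + (-6/5 + (-2*4)/7))*sqrt(-1 + 10) = (-2 + (-6/5 + (1/7)*(-8)))*sqrt(9) = (-2 + (-6/5 - 8/7))*3 = (-2 - 82/35)*3 = -152/35*3 = -456/35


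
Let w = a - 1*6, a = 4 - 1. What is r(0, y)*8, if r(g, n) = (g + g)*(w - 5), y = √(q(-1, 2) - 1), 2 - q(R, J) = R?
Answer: 0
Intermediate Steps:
a = 3
q(R, J) = 2 - R
y = √2 (y = √((2 - 1*(-1)) - 1) = √((2 + 1) - 1) = √(3 - 1) = √2 ≈ 1.4142)
w = -3 (w = 3 - 1*6 = 3 - 6 = -3)
r(g, n) = -16*g (r(g, n) = (g + g)*(-3 - 5) = (2*g)*(-8) = -16*g)
r(0, y)*8 = -16*0*8 = 0*8 = 0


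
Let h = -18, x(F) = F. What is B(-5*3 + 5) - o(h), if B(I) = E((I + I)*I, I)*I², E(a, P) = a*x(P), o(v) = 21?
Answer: -200021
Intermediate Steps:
E(a, P) = P*a (E(a, P) = a*P = P*a)
B(I) = 2*I⁵ (B(I) = (I*((I + I)*I))*I² = (I*((2*I)*I))*I² = (I*(2*I²))*I² = (2*I³)*I² = 2*I⁵)
B(-5*3 + 5) - o(h) = 2*(-5*3 + 5)⁵ - 1*21 = 2*(-15 + 5)⁵ - 21 = 2*(-10)⁵ - 21 = 2*(-100000) - 21 = -200000 - 21 = -200021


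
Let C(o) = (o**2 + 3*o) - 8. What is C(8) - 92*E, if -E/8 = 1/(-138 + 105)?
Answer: 1904/33 ≈ 57.697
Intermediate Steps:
E = 8/33 (E = -8/(-138 + 105) = -8/(-33) = -8*(-1/33) = 8/33 ≈ 0.24242)
C(o) = -8 + o**2 + 3*o
C(8) - 92*E = (-8 + 8**2 + 3*8) - 92*8/33 = (-8 + 64 + 24) - 736/33 = 80 - 736/33 = 1904/33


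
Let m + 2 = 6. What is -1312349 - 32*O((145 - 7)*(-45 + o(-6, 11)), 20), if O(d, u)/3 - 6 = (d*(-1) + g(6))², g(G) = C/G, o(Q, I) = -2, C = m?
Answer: -12122069975/3 ≈ -4.0407e+9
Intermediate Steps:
m = 4 (m = -2 + 6 = 4)
C = 4
g(G) = 4/G
O(d, u) = 18 + 3*(⅔ - d)² (O(d, u) = 18 + 3*(d*(-1) + 4/6)² = 18 + 3*(-d + 4*(⅙))² = 18 + 3*(-d + ⅔)² = 18 + 3*(⅔ - d)²)
-1312349 - 32*O((145 - 7)*(-45 + o(-6, 11)), 20) = -1312349 - 32*(18 + (-2 + 3*((145 - 7)*(-45 - 2)))²/3) = -1312349 - 32*(18 + (-2 + 3*(138*(-47)))²/3) = -1312349 - 32*(18 + (-2 + 3*(-6486))²/3) = -1312349 - 32*(18 + (-2 - 19458)²/3) = -1312349 - 32*(18 + (⅓)*(-19460)²) = -1312349 - 32*(18 + (⅓)*378691600) = -1312349 - 32*(18 + 378691600/3) = -1312349 - 32*378691654/3 = -1312349 - 1*12118132928/3 = -1312349 - 12118132928/3 = -12122069975/3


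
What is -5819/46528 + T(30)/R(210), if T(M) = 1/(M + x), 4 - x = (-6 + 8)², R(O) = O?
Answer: -9153293/73281600 ≈ -0.12491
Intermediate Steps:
x = 0 (x = 4 - (-6 + 8)² = 4 - 1*2² = 4 - 1*4 = 4 - 4 = 0)
T(M) = 1/M (T(M) = 1/(M + 0) = 1/M)
-5819/46528 + T(30)/R(210) = -5819/46528 + 1/(30*210) = -5819*1/46528 + (1/30)*(1/210) = -5819/46528 + 1/6300 = -9153293/73281600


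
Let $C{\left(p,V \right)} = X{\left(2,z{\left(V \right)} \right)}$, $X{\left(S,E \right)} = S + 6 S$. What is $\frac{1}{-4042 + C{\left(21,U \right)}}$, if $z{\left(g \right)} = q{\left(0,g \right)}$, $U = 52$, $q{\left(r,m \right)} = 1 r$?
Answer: $- \frac{1}{4028} \approx -0.00024826$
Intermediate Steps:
$q{\left(r,m \right)} = r$
$z{\left(g \right)} = 0$
$X{\left(S,E \right)} = 7 S$
$C{\left(p,V \right)} = 14$ ($C{\left(p,V \right)} = 7 \cdot 2 = 14$)
$\frac{1}{-4042 + C{\left(21,U \right)}} = \frac{1}{-4042 + 14} = \frac{1}{-4028} = - \frac{1}{4028}$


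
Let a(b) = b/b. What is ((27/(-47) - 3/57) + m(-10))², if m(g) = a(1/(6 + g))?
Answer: 110889/797449 ≈ 0.13905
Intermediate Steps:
a(b) = 1
m(g) = 1
((27/(-47) - 3/57) + m(-10))² = ((27/(-47) - 3/57) + 1)² = ((27*(-1/47) - 3*1/57) + 1)² = ((-27/47 - 1/19) + 1)² = (-560/893 + 1)² = (333/893)² = 110889/797449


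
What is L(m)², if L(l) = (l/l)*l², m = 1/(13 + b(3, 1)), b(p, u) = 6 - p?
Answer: 1/65536 ≈ 1.5259e-5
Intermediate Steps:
m = 1/16 (m = 1/(13 + (6 - 1*3)) = 1/(13 + (6 - 3)) = 1/(13 + 3) = 1/16 ≈ 0.062500)
L(l) = l² (L(l) = 1*l² = l²)
L(m)² = ((1/16)²)² = (1/256)² = 1/65536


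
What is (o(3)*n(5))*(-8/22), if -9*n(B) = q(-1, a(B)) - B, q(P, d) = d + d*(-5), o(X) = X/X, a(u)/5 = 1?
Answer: -100/99 ≈ -1.0101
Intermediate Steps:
a(u) = 5 (a(u) = 5*1 = 5)
o(X) = 1
q(P, d) = -4*d (q(P, d) = d - 5*d = -4*d)
n(B) = 20/9 + B/9 (n(B) = -(-4*5 - B)/9 = -(-20 - B)/9 = 20/9 + B/9)
(o(3)*n(5))*(-8/22) = (1*(20/9 + (1/9)*5))*(-8/22) = (1*(20/9 + 5/9))*(-8*1/22) = (1*(25/9))*(-4/11) = (25/9)*(-4/11) = -100/99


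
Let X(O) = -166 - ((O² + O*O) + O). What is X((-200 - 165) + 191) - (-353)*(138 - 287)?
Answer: -113141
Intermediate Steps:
X(O) = -166 - O - 2*O² (X(O) = -166 - ((O² + O²) + O) = -166 - (2*O² + O) = -166 - (O + 2*O²) = -166 + (-O - 2*O²) = -166 - O - 2*O²)
X((-200 - 165) + 191) - (-353)*(138 - 287) = (-166 - ((-200 - 165) + 191) - 2*((-200 - 165) + 191)²) - (-353)*(138 - 287) = (-166 - (-365 + 191) - 2*(-365 + 191)²) - (-353)*(-149) = (-166 - 1*(-174) - 2*(-174)²) - 1*52597 = (-166 + 174 - 2*30276) - 52597 = (-166 + 174 - 60552) - 52597 = -60544 - 52597 = -113141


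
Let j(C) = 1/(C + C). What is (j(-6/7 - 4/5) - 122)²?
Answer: 201270969/13456 ≈ 14958.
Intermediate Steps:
j(C) = 1/(2*C)
(j(-6/7 - 4/5) - 122)² = (1/(2*(-6/7 - 4/5)) - 122)² = (1/(2*(-6*⅐ - 4*⅕)) - 122)² = (1/(2*(-6/7 - ⅘)) - 122)² = (1/(2*(-58/35)) - 122)² = ((½)*(-35/58) - 122)² = (-35/116 - 122)² = (-14187/116)² = 201270969/13456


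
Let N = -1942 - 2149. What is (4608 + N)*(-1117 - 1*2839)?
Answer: -2045252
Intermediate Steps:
N = -4091
(4608 + N)*(-1117 - 1*2839) = (4608 - 4091)*(-1117 - 1*2839) = 517*(-1117 - 2839) = 517*(-3956) = -2045252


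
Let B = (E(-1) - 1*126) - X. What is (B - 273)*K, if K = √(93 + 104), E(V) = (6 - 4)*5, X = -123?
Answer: -266*√197 ≈ -3733.5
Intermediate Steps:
E(V) = 10 (E(V) = 2*5 = 10)
B = 7 (B = (10 - 1*126) - 1*(-123) = (10 - 126) + 123 = -116 + 123 = 7)
K = √197 ≈ 14.036
(B - 273)*K = (7 - 273)*√197 = -266*√197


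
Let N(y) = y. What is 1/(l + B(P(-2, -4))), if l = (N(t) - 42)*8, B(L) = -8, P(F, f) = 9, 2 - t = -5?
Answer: -1/288 ≈ -0.0034722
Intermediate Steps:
t = 7 (t = 2 - 1*(-5) = 2 + 5 = 7)
l = -280 (l = (7 - 42)*8 = -35*8 = -280)
1/(l + B(P(-2, -4))) = 1/(-280 - 8) = 1/(-288) = -1/288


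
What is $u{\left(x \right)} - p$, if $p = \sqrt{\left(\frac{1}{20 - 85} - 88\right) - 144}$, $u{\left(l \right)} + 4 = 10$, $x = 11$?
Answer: $6 - \frac{i \sqrt{980265}}{65} \approx 6.0 - 15.232 i$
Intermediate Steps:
$u{\left(l \right)} = 6$ ($u{\left(l \right)} = -4 + 10 = 6$)
$p = \frac{i \sqrt{980265}}{65}$ ($p = \sqrt{\left(\frac{1}{-65} - 88\right) - 144} = \sqrt{\left(- \frac{1}{65} - 88\right) - 144} = \sqrt{- \frac{5721}{65} - 144} = \sqrt{- \frac{15081}{65}} = \frac{i \sqrt{980265}}{65} \approx 15.232 i$)
$u{\left(x \right)} - p = 6 - \frac{i \sqrt{980265}}{65}$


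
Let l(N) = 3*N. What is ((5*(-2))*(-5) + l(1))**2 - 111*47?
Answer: -2408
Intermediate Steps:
((5*(-2))*(-5) + l(1))**2 - 111*47 = ((5*(-2))*(-5) + 3*1)**2 - 111*47 = (-10*(-5) + 3)**2 - 5217 = (50 + 3)**2 - 5217 = 53**2 - 5217 = 2809 - 5217 = -2408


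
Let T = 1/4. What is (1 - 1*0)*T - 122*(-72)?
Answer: 35137/4 ≈ 8784.3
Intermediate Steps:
T = ¼ (T = 1*(¼) = ¼ ≈ 0.25000)
(1 - 1*0)*T - 122*(-72) = (1 - 1*0)*(¼) - 122*(-72) = (1 + 0)*(¼) + 8784 = 1*(¼) + 8784 = ¼ + 8784 = 35137/4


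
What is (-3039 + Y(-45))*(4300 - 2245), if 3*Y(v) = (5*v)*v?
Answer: 690480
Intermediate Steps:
Y(v) = 5*v²/3 (Y(v) = ((5*v)*v)/3 = (5*v²)/3 = 5*v²/3)
(-3039 + Y(-45))*(4300 - 2245) = (-3039 + (5/3)*(-45)²)*(4300 - 2245) = (-3039 + (5/3)*2025)*2055 = (-3039 + 3375)*2055 = 336*2055 = 690480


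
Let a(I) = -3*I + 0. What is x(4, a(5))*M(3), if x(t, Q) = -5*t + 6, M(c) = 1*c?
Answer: -42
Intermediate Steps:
M(c) = c
a(I) = -3*I
x(t, Q) = 6 - 5*t
x(4, a(5))*M(3) = (6 - 5*4)*3 = (6 - 20)*3 = -14*3 = -42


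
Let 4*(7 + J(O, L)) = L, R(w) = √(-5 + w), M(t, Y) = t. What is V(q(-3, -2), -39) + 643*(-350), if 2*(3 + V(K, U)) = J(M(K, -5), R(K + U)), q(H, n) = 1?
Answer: -450113/2 + I*√43/8 ≈ -2.2506e+5 + 0.81968*I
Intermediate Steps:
J(O, L) = -7 + L/4
V(K, U) = -13/2 + √(-5 + K + U)/8 (V(K, U) = -3 + (-7 + √(-5 + (K + U))/4)/2 = -3 + (-7 + √(-5 + K + U)/4)/2 = -3 + (-7/2 + √(-5 + K + U)/8) = -13/2 + √(-5 + K + U)/8)
V(q(-3, -2), -39) + 643*(-350) = (-13/2 + √(-5 + 1 - 39)/8) + 643*(-350) = (-13/2 + √(-43)/8) - 225050 = (-13/2 + (I*√43)/8) - 225050 = (-13/2 + I*√43/8) - 225050 = -450113/2 + I*√43/8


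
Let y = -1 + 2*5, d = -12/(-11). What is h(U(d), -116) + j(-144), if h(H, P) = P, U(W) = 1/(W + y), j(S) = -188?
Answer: -304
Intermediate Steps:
d = 12/11 (d = -12*(-1/11) = 12/11 ≈ 1.0909)
y = 9 (y = -1 + 10 = 9)
U(W) = 1/(9 + W) (U(W) = 1/(W + 9) = 1/(9 + W))
h(U(d), -116) + j(-144) = -116 - 188 = -304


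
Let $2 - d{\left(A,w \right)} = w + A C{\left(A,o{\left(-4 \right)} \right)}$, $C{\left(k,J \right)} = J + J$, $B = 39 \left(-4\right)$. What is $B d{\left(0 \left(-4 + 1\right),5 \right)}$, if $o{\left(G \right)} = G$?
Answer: $468$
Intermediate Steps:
$B = -156$
$C{\left(k,J \right)} = 2 J$
$d{\left(A,w \right)} = 2 - w + 8 A$ ($d{\left(A,w \right)} = 2 - \left(w + A 2 \left(-4\right)\right) = 2 - \left(w + A \left(-8\right)\right) = 2 - \left(w - 8 A\right) = 2 + \left(- w + 8 A\right) = 2 - w + 8 A$)
$B d{\left(0 \left(-4 + 1\right),5 \right)} = - 156 \left(2 - 5 + 8 \cdot 0 \left(-4 + 1\right)\right) = - 156 \left(2 - 5 + 8 \cdot 0 \left(-3\right)\right) = - 156 \left(2 - 5 + 8 \cdot 0\right) = - 156 \left(2 - 5 + 0\right) = \left(-156\right) \left(-3\right) = 468$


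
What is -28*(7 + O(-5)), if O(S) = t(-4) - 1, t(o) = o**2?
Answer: -616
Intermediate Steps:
O(S) = 15 (O(S) = (-4)**2 - 1 = 16 - 1 = 15)
-28*(7 + O(-5)) = -28*(7 + 15) = -28*22 = -616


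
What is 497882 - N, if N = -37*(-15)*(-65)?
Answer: 533957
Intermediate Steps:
N = -36075 (N = 555*(-65) = -36075)
497882 - N = 497882 - 1*(-36075) = 497882 + 36075 = 533957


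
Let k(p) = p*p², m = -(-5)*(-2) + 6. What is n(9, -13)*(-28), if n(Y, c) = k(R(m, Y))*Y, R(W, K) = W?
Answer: 16128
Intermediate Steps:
m = -4 (m = -5*2 + 6 = -10 + 6 = -4)
k(p) = p³
n(Y, c) = -64*Y (n(Y, c) = (-4)³*Y = -64*Y)
n(9, -13)*(-28) = -64*9*(-28) = -576*(-28) = 16128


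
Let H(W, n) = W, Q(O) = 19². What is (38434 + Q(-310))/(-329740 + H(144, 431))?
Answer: -38795/329596 ≈ -0.11770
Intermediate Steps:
Q(O) = 361
(38434 + Q(-310))/(-329740 + H(144, 431)) = (38434 + 361)/(-329740 + 144) = 38795/(-329596) = 38795*(-1/329596) = -38795/329596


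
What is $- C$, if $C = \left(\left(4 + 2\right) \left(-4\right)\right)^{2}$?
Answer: $-576$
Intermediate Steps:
$C = 576$ ($C = \left(6 \left(-4\right)\right)^{2} = \left(-24\right)^{2} = 576$)
$- C = \left(-1\right) 576 = -576$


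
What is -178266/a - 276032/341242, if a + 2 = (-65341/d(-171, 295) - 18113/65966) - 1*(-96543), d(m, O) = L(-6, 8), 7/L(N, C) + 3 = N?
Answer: -8517168134357804/4741637105357735 ≈ -1.7963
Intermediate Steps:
L(N, C) = 7/(-3 + N)
d(m, O) = -7/9 (d(m, O) = 7/(-3 - 6) = 7/(-9) = 7*(-⅑) = -7/9)
a = 83371398105/461762 (a = -2 + ((-65341/(-7/9) - 18113/65966) - 1*(-96543)) = -2 + ((-65341*(-9/7) - 18113*1/65966) + 96543) = -2 + ((588069/7 - 18113/65966) + 96543) = -2 + (38792432863/461762 + 96543) = -2 + 83372321629/461762 = 83371398105/461762 ≈ 1.8055e+5)
-178266/a - 276032/341242 = -178266/83371398105/461762 - 276032/341242 = -178266*461762/83371398105 - 276032*1/341242 = -27438821564/27790466035 - 138016/170621 = -8517168134357804/4741637105357735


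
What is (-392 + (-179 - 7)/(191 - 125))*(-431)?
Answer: 1871833/11 ≈ 1.7017e+5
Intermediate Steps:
(-392 + (-179 - 7)/(191 - 125))*(-431) = (-392 - 186/66)*(-431) = (-392 - 186*1/66)*(-431) = (-392 - 31/11)*(-431) = -4343/11*(-431) = 1871833/11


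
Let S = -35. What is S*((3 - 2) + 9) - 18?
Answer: -368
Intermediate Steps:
S*((3 - 2) + 9) - 18 = -35*((3 - 2) + 9) - 18 = -35*(1 + 9) - 18 = -35*10 - 18 = -350 - 18 = -368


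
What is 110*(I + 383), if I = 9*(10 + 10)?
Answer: 61930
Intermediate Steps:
I = 180 (I = 9*20 = 180)
110*(I + 383) = 110*(180 + 383) = 110*563 = 61930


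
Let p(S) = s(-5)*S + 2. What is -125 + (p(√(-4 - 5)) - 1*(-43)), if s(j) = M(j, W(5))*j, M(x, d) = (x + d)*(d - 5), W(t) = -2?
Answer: -80 - 735*I ≈ -80.0 - 735.0*I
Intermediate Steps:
M(x, d) = (-5 + d)*(d + x) (M(x, d) = (d + x)*(-5 + d) = (-5 + d)*(d + x))
s(j) = j*(14 - 7*j) (s(j) = ((-2)² - 5*(-2) - 5*j - 2*j)*j = (4 + 10 - 5*j - 2*j)*j = (14 - 7*j)*j = j*(14 - 7*j))
p(S) = 2 - 245*S (p(S) = (7*(-5)*(2 - 1*(-5)))*S + 2 = (7*(-5)*(2 + 5))*S + 2 = (7*(-5)*7)*S + 2 = -245*S + 2 = 2 - 245*S)
-125 + (p(√(-4 - 5)) - 1*(-43)) = -125 + ((2 - 245*√(-4 - 5)) - 1*(-43)) = -125 + ((2 - 735*I) + 43) = -125 + (45 - 735*I) = -80 - 735*I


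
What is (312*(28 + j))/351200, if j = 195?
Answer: 8697/43900 ≈ 0.19811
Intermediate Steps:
(312*(28 + j))/351200 = (312*(28 + 195))/351200 = (312*223)*(1/351200) = 69576*(1/351200) = 8697/43900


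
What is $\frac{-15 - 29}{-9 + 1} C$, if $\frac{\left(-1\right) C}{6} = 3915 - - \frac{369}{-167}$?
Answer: $- \frac{21563388}{167} \approx -1.2912 \cdot 10^{5}$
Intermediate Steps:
$C = - \frac{3920616}{167}$ ($C = - 6 \left(3915 - - \frac{369}{-167}\right) = - 6 \left(3915 - \left(-369\right) \left(- \frac{1}{167}\right)\right) = - 6 \left(3915 - \frac{369}{167}\right) = \left(-6\right) \frac{653436}{167} = - \frac{3920616}{167} \approx -23477.0$)
$\frac{-15 - 29}{-9 + 1} C = \frac{-15 - 29}{-9 + 1} \left(- \frac{3920616}{167}\right) = - \frac{44}{-8} \left(- \frac{3920616}{167}\right) = \left(-44\right) \left(- \frac{1}{8}\right) \left(- \frac{3920616}{167}\right) = \frac{11}{2} \left(- \frac{3920616}{167}\right) = - \frac{21563388}{167}$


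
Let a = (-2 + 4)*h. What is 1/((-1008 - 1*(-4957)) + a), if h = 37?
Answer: 1/4023 ≈ 0.00024857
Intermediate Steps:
a = 74 (a = (-2 + 4)*37 = 2*37 = 74)
1/((-1008 - 1*(-4957)) + a) = 1/((-1008 - 1*(-4957)) + 74) = 1/((-1008 + 4957) + 74) = 1/(3949 + 74) = 1/4023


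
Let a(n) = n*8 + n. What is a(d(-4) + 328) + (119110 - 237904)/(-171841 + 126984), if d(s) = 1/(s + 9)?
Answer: 663087003/224285 ≈ 2956.4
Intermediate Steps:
d(s) = 1/(9 + s)
a(n) = 9*n (a(n) = 8*n + n = 9*n)
a(d(-4) + 328) + (119110 - 237904)/(-171841 + 126984) = 9*(1/(9 - 4) + 328) + (119110 - 237904)/(-171841 + 126984) = 9*(1/5 + 328) - 118794/(-44857) = 9*(⅕ + 328) - 118794*(-1/44857) = 9*(1641/5) + 118794/44857 = 14769/5 + 118794/44857 = 663087003/224285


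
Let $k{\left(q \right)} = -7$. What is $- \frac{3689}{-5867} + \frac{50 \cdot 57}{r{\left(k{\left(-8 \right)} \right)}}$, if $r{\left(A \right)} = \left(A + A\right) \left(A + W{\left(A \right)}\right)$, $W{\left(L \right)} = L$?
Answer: $\frac{8721997}{574966} \approx 15.17$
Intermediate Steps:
$r{\left(A \right)} = 4 A^{2}$ ($r{\left(A \right)} = \left(A + A\right) \left(A + A\right) = 2 A 2 A = 4 A^{2}$)
$- \frac{3689}{-5867} + \frac{50 \cdot 57}{r{\left(k{\left(-8 \right)} \right)}} = - \frac{3689}{-5867} + \frac{50 \cdot 57}{4 \left(-7\right)^{2}} = \left(-3689\right) \left(- \frac{1}{5867}\right) + \frac{2850}{4 \cdot 49} = \frac{3689}{5867} + \frac{2850}{196} = \frac{3689}{5867} + 2850 \cdot \frac{1}{196} = \frac{3689}{5867} + \frac{1425}{98} = \frac{8721997}{574966}$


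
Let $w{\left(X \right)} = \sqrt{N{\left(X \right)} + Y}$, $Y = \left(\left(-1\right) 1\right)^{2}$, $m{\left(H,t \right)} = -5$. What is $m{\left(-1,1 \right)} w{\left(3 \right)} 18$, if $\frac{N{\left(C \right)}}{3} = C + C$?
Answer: $- 90 \sqrt{19} \approx -392.3$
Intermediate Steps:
$Y = 1$ ($Y = \left(-1\right)^{2} = 1$)
$N{\left(C \right)} = 6 C$ ($N{\left(C \right)} = 3 \left(C + C\right) = 3 \cdot 2 C = 6 C$)
$w{\left(X \right)} = \sqrt{1 + 6 X}$ ($w{\left(X \right)} = \sqrt{6 X + 1} = \sqrt{1 + 6 X}$)
$m{\left(-1,1 \right)} w{\left(3 \right)} 18 = - 5 \sqrt{1 + 6 \cdot 3} \cdot 18 = - 5 \sqrt{1 + 18} \cdot 18 = - 5 \sqrt{19} \cdot 18 = - 90 \sqrt{19}$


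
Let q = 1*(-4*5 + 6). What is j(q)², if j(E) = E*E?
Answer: 38416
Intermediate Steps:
q = -14 (q = 1*(-20 + 6) = 1*(-14) = -14)
j(E) = E²
j(q)² = ((-14)²)² = 196² = 38416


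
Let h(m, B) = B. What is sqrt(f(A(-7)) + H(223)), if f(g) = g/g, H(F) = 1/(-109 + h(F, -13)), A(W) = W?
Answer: 11*sqrt(122)/122 ≈ 0.99589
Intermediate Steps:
H(F) = -1/122 (H(F) = 1/(-109 - 13) = 1/(-122) = -1/122)
f(g) = 1
sqrt(f(A(-7)) + H(223)) = sqrt(1 - 1/122) = sqrt(121/122) = 11*sqrt(122)/122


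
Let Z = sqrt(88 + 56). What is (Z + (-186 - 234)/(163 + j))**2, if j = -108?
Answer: 2304/121 ≈ 19.041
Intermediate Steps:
Z = 12 (Z = sqrt(144) = 12)
(Z + (-186 - 234)/(163 + j))**2 = (12 + (-186 - 234)/(163 - 108))**2 = (12 - 420/55)**2 = (12 - 420*1/55)**2 = (12 - 84/11)**2 = (48/11)**2 = 2304/121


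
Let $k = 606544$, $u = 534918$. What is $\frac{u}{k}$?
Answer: $\frac{267459}{303272} \approx 0.88191$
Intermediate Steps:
$\frac{u}{k} = \frac{534918}{606544} = 534918 \cdot \frac{1}{606544} = \frac{267459}{303272}$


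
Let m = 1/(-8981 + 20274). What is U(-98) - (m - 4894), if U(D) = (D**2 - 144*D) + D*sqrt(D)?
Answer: 323092729/11293 - 686*I*sqrt(2) ≈ 28610.0 - 970.15*I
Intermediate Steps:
m = 1/11293 ≈ 8.8550e-5
U(D) = D**2 + D**(3/2) - 144*D (U(D) = (D**2 - 144*D) + D**(3/2) = D**2 + D**(3/2) - 144*D)
U(-98) - (m - 4894) = ((-98)**2 + (-98)**(3/2) - 144*(-98)) - (1/11293 - 4894) = (9604 - 686*I*sqrt(2) + 14112) - 1*(-55267941/11293) = (23716 - 686*I*sqrt(2)) + 55267941/11293 = 323092729/11293 - 686*I*sqrt(2)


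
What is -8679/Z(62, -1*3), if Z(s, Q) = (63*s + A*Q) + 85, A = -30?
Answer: -789/371 ≈ -2.1267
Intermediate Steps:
Z(s, Q) = 85 - 30*Q + 63*s (Z(s, Q) = (63*s - 30*Q) + 85 = (-30*Q + 63*s) + 85 = 85 - 30*Q + 63*s)
-8679/Z(62, -1*3) = -8679/(85 - (-30)*3 + 63*62) = -8679/(85 - 30*(-3) + 3906) = -8679/(85 + 90 + 3906) = -8679/4081 = -8679*1/4081 = -789/371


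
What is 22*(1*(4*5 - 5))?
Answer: 330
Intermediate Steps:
22*(1*(4*5 - 5)) = 22*(1*(20 - 5)) = 22*(1*15) = 22*15 = 330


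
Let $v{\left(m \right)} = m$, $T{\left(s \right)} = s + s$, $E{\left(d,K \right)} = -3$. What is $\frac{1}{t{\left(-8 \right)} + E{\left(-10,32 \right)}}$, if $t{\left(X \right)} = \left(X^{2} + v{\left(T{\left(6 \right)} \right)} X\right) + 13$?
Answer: $- \frac{1}{22} \approx -0.045455$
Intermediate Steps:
$T{\left(s \right)} = 2 s$
$t{\left(X \right)} = 13 + X^{2} + 12 X$ ($t{\left(X \right)} = \left(X^{2} + 2 \cdot 6 X\right) + 13 = \left(X^{2} + 12 X\right) + 13 = 13 + X^{2} + 12 X$)
$\frac{1}{t{\left(-8 \right)} + E{\left(-10,32 \right)}} = \frac{1}{\left(13 + \left(-8\right)^{2} + 12 \left(-8\right)\right) - 3} = \frac{1}{\left(13 + 64 - 96\right) - 3} = \frac{1}{-19 - 3} = \frac{1}{-22} = - \frac{1}{22}$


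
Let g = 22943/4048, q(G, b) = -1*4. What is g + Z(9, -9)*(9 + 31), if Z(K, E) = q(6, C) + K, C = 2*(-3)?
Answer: 832543/4048 ≈ 205.67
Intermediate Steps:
C = -6
q(G, b) = -4
g = 22943/4048 (g = 22943*(1/4048) = 22943/4048 ≈ 5.6677)
Z(K, E) = -4 + K
g + Z(9, -9)*(9 + 31) = 22943/4048 + (-4 + 9)*(9 + 31) = 22943/4048 + 5*40 = 22943/4048 + 200 = 832543/4048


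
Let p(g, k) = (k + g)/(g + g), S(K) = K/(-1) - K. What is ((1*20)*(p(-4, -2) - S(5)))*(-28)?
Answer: -6020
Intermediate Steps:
S(K) = -2*K (S(K) = K*(-1) - K = -K - K = -2*K)
p(g, k) = (g + k)/(2*g) (p(g, k) = (g + k)/((2*g)) = (g + k)*(1/(2*g)) = (g + k)/(2*g))
((1*20)*(p(-4, -2) - S(5)))*(-28) = ((1*20)*((½)*(-4 - 2)/(-4) - (-2)*5))*(-28) = (20*((½)*(-¼)*(-6) - 1*(-10)))*(-28) = (20*(¾ + 10))*(-28) = (20*(43/4))*(-28) = 215*(-28) = -6020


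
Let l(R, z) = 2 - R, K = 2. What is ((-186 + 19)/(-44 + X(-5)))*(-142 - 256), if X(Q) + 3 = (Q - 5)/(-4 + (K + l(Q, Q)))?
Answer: -66466/49 ≈ -1356.4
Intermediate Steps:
X(Q) = -3 - (-5 + Q)/Q (X(Q) = -3 + (Q - 5)/(-4 + (2 + (2 - Q))) = -3 + (-5 + Q)/(-4 + (4 - Q)) = -3 + (-5 + Q)/((-Q)) = -3 + (-5 + Q)*(-1/Q) = -3 - (-5 + Q)/Q)
((-186 + 19)/(-44 + X(-5)))*(-142 - 256) = ((-186 + 19)/(-44 + (-4 + 5/(-5))))*(-142 - 256) = -167/(-44 + (-4 + 5*(-⅕)))*(-398) = -167/(-44 + (-4 - 1))*(-398) = -167/(-44 - 5)*(-398) = -167/(-49)*(-398) = -167*(-1/49)*(-398) = (167/49)*(-398) = -66466/49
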